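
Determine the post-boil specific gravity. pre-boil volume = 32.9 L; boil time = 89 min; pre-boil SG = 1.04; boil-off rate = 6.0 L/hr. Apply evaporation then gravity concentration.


V_post = V_pre − rate·(t/60);  SG_post = 1 + (SG_pre−1)·V_pre/V_post
V_post = 32.9 − 6.0·(89/60) = 24.0000
SG_post = 1 + (1.04 − 1)·32.9/24.0000

1.0548


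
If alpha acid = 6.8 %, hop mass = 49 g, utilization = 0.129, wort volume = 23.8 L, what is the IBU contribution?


IBU = (α/100)·mass·U·1000 / V
IBU = (6.8/100)·49·0.129·1000 / 23.8

18.0600 IBU


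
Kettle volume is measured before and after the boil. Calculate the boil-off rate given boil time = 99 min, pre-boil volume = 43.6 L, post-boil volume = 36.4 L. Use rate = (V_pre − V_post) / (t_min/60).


rate = (43.6 − 36.4) / (99/60)

4.3636 L/hr


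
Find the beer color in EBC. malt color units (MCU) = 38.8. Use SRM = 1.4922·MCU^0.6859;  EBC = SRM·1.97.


SRM = 1.4922·38.8^0.6859 = 18.3488
EBC = 18.3488·1.97

36.1471 EBC


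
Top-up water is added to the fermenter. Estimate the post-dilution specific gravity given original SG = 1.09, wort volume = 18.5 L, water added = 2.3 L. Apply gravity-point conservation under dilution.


SG_new = 1 + (SG_old − 1)·V_old/(V_old + V_water)
pts = (1.09 − 1)·1000·18.5/(18.5 + 2.3) = 80.0481
SG_new = 1 + 80.0481/1000

1.0800


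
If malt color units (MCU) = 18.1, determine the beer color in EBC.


SRM = 1.4922·MCU^0.6859;  EBC = SRM·1.97
SRM = 1.4922·18.1^0.6859 = 10.8760
EBC = 10.8760·1.97

21.4257 EBC


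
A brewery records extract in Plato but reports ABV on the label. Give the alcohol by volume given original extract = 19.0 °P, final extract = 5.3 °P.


SG = 259/(259 − P);  ABV = (OG − FG)·131.25
OG = 259/(259 − 19.0) = 1.0792
FG = 259/(259 − 5.3) = 1.0209
ABV = (1.0792 − 1.0209)·131.25

7.6487 % ABV


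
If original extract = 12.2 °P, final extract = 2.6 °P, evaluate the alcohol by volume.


SG = 259/(259 − P);  ABV = (OG − FG)·131.25
OG = 259/(259 − 12.2) = 1.0494
FG = 259/(259 − 2.6) = 1.0101
ABV = (1.0494 − 1.0101)·131.25

5.1571 % ABV


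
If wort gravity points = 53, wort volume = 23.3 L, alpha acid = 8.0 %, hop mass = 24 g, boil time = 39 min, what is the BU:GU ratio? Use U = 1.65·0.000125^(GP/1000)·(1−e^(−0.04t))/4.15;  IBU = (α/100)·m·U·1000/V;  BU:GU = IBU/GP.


U = 1.65·0.000125^(53/1000)·(1−e^(−0.04·39))/4.15 = 0.1950
IBU = (8.0/100)·24·0.1950·1000/23.3 = 16.0720
BU:GU = 16.0720/53

0.3032


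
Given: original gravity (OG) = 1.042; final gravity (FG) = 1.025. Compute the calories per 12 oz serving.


ABW = (OG−FG)·131.25·0.79/FG;  °P = 259 − 259/SG (for OG→OE and FG→AE);  RE = 0.1808·OE + 0.8192·AE;  Cal = (6.9·ABW + 4·(RE−0.1))·FG·3.55
ABW = (1.042 − 1.025)·131.25·0.79/1.025 = 1.7197
OE = 259 − 259/1.042 = 10.4395 °P
AE = 259 − 259/1.025 = 6.3171 °P
RE = 0.1808·10.4395 + 0.8192·6.3171 = 7.0624 °P
Cal = (6.9·1.7197 + 4·(7.0624−0.1))·1.025·3.55

144.5150 kcal


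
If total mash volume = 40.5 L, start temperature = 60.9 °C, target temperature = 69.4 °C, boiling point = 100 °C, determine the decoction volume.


V_dec = V_total·(T_target − T_start)/(T_boil − T_start)
V_dec = 40.5·(69.4 − 60.9)/(100 − 60.9)

8.8043 L


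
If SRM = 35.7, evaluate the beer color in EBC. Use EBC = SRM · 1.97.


EBC = 35.7 · 1.97

70.3290 EBC


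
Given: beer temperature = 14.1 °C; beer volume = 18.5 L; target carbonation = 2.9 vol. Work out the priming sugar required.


residual = 14.695·(0.01821 + 0.09011·e^(−0.04·T));  sugar = (target − residual)·4.0·V
residual = 14.695·(0.01821 + 0.09011·e^(−0.04·14.1)) = 1.0210
sugar = (2.9 − 1.0210)·4.0·18.5

139.0495 g


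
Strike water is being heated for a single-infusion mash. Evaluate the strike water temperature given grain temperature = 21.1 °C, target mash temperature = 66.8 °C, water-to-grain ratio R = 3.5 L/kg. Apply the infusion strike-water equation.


T_strike = (0.41/R)·(T_mash − T_grain) + T_mash
T_strike = (0.41/3.5)·(66.8 − 21.1) + 66.8

72.1534 °C


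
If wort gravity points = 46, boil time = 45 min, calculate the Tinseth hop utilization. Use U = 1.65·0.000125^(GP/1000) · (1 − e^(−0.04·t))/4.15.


bigness = 1.65·0.000125^(46/1000) = 1.0913
boil_factor = (1 − e^(−0.04·45))/4.15 = 0.2011
U = 1.0913 · 0.2011

0.2195


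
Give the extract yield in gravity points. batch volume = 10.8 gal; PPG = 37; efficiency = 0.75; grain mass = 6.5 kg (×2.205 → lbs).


points = lbs × PPG × eff / vol
lbs = 6.5 × 2.205 = 14.3325
points = 14.3325 × 37 × 0.75 / 10.8

36.8266 points


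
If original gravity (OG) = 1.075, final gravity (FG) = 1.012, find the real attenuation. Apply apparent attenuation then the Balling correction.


AA = (OG−FG)/(OG−1)·100;  RA = AA·0.8192
AA = (1.075 − 1.012)/(1.075 − 1)·100 = 84.0000
RA = 84.0000·0.8192

68.8128 %


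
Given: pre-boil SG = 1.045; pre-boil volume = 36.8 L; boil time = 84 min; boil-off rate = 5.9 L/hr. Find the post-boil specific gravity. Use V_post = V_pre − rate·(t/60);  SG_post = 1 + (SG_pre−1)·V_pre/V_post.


V_post = 36.8 − 5.9·(84/60) = 28.5400
SG_post = 1 + (1.045 − 1)·36.8/28.5400

1.0580


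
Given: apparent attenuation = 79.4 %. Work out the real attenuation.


RA = AA · 0.8192
RA = 79.4 · 0.8192

65.0445 %


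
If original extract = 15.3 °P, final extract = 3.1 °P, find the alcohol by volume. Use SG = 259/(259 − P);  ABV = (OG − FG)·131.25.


OG = 259/(259 − 15.3) = 1.0628
FG = 259/(259 − 3.1) = 1.0121
ABV = (1.0628 − 1.0121)·131.25

6.6502 % ABV


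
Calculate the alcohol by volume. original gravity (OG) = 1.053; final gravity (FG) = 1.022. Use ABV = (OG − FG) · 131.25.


ABV = (1.053 − 1.022) · 131.25

4.0687 % ABV


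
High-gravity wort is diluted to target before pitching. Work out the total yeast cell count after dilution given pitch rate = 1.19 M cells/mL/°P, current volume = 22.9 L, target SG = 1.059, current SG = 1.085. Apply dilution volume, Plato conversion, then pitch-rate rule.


V_w = V·((SG_c−1)/(SG_t−1)−1);  °P = 259 − 259/SG_t;  cells = rate·(V+V_w)·°P
V_w = 22.9·((1.085−1)/(1.059−1)−1) = 10.0915
V_final = 22.9 + 10.0915 = 32.9915
°P = 259 − 259/1.059 = 14.4297
cells = 1.19·32.9915·14.4297

566.5069 billion cells


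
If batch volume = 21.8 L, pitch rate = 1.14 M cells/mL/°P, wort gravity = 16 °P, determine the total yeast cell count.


cells (billions) = rate · V_L · °P
cells = 1.14 · 21.8 · 16

397.6320 billion cells


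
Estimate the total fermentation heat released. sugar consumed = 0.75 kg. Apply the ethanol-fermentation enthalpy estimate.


Q = m_sugar · 590 kJ/kg
Q = 0.75 · 590

442.5000 kJ


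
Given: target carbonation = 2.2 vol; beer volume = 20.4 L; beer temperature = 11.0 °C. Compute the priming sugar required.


residual = 14.695·(0.01821 + 0.09011·e^(−0.04·T));  sugar = (target − residual)·4.0·V
residual = 14.695·(0.01821 + 0.09011·e^(−0.04·11.0)) = 1.1204
sugar = (2.2 − 1.1204)·4.0·20.4

88.0948 g


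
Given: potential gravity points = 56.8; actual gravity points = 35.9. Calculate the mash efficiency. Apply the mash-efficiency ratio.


efficiency = actual / potential × 100
efficiency = 35.9 / 56.8 × 100

63.2042 %


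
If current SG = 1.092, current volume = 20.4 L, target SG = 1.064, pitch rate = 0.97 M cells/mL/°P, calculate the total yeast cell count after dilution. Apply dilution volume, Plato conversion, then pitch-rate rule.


V_w = V·((SG_c−1)/(SG_t−1)−1);  °P = 259 − 259/SG_t;  cells = rate·(V+V_w)·°P
V_w = 20.4·((1.092−1)/(1.064−1)−1) = 8.9250
V_final = 20.4 + 8.9250 = 29.3250
°P = 259 − 259/1.064 = 15.5789
cells = 0.97·29.3250·15.5789

443.1471 billion cells


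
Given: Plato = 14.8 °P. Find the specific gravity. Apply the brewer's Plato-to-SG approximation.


SG = 259/(259 − P)
SG = 259/(259 − 14.8)

1.0606


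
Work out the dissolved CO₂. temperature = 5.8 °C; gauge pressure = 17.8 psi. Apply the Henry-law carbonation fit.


vols = (P + 14.695)·(0.01821 + 0.09011·e^(−0.04·T))
vols = (17.8 + 14.695)·(0.01821 + 0.09011·e^(−0.04·5.8))

2.9136 volumes


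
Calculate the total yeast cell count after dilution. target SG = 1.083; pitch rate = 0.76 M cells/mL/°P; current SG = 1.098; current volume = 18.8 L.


V_w = V·((SG_c−1)/(SG_t−1)−1);  °P = 259 − 259/SG_t;  cells = rate·(V+V_w)·°P
V_w = 18.8·((1.098−1)/(1.083−1)−1) = 3.3976
V_final = 18.8 + 3.3976 = 22.1976
°P = 259 − 259/1.083 = 19.8495
cells = 0.76·22.1976·19.8495

334.8643 billion cells


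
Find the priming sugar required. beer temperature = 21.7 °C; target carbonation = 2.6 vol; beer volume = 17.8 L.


residual = 14.695·(0.01821 + 0.09011·e^(−0.04·T));  sugar = (target − residual)·4.0·V
residual = 14.695·(0.01821 + 0.09011·e^(−0.04·21.7)) = 0.8235
sugar = (2.6 − 0.8235)·4.0·17.8

126.4891 g


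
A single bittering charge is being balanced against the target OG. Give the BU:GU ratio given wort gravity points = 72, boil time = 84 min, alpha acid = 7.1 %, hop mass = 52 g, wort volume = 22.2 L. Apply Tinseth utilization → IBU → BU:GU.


U = 1.65·0.000125^(GP/1000)·(1−e^(−0.04t))/4.15;  IBU = (α/100)·m·U·1000/V;  BU:GU = IBU/GP
U = 1.65·0.000125^(72/1000)·(1−e^(−0.04·84))/4.15 = 0.2009
IBU = (7.1/100)·52·0.2009·1000/22.2 = 33.4171
BU:GU = 33.4171/72

0.4641


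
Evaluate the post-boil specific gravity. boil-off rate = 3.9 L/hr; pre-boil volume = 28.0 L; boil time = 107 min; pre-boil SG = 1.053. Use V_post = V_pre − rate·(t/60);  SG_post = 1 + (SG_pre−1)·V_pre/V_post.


V_post = 28.0 − 3.9·(107/60) = 21.0450
SG_post = 1 + (1.053 − 1)·28.0/21.0450

1.0705


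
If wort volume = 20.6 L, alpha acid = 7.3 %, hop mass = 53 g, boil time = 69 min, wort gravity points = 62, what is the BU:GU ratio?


U = 1.65·0.000125^(GP/1000)·(1−e^(−0.04t))/4.15;  IBU = (α/100)·m·U·1000/V;  BU:GU = IBU/GP
U = 1.65·0.000125^(62/1000)·(1−e^(−0.04·69))/4.15 = 0.2133
IBU = (7.3/100)·53·0.2133·1000/20.6 = 40.0664
BU:GU = 40.0664/62

0.6462


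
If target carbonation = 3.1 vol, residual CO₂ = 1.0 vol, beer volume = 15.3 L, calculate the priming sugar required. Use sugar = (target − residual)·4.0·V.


sugar = (3.1 − 1.0)·4.0·15.3

128.5200 g


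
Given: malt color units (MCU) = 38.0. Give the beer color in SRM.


SRM = 1.4922 · MCU^0.6859
SRM = 1.4922 · 38.0^0.6859

18.0884 SRM


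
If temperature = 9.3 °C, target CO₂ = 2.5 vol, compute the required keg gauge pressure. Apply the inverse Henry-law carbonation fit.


psi = vols/(0.01821 + 0.09011·e^(−0.04·T)) − 14.695
psi = 2.5/(0.01821 + 0.09011·e^(−0.04·9.3)) − 14.695

16.4275 psi


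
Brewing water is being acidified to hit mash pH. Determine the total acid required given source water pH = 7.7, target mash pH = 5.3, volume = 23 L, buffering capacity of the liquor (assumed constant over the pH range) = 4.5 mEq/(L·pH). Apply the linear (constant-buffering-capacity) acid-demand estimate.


acid = buffering capacity · (pH_source − pH_target) · V
acid = 4.5 · (7.7 − 5.3) · 23

248.4000 mEq


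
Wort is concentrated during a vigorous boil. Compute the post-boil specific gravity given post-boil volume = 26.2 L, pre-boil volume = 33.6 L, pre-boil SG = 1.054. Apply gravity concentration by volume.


SG_post = 1 + (SG_pre − 1)·V_pre/V_post
pts_pre = (1.054 − 1)·1000 = 54.0000
pts_post = 54.0000·33.6/26.2 = 69.2519
SG_post = 1 + 69.2519/1000

1.0693


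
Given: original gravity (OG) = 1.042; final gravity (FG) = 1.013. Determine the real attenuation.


AA = (OG−FG)/(OG−1)·100;  RA = AA·0.8192
AA = (1.042 − 1.013)/(1.042 − 1)·100 = 69.0476
RA = 69.0476·0.8192

56.5638 %


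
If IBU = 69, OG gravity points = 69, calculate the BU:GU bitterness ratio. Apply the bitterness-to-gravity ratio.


BU:GU = IBU / OG_points
BU:GU = 69 / 69

1.0000


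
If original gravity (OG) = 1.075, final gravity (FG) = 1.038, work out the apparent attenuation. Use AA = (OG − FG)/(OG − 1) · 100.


AA = (1.075 − 1.038)/(1.075 − 1) · 100

49.3333 %


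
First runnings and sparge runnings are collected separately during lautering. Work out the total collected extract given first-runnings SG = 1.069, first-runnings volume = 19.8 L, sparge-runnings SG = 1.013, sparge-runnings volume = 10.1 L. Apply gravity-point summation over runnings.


total = Σ (SG_i − 1)·1000·V_i
first = (1.069 − 1)·1000·19.8 = 1366.2000
sparge = (1.013 − 1)·1000·10.1 = 131.3000
total = 1366.2000 + 131.3000

1497.5000 gravity·L


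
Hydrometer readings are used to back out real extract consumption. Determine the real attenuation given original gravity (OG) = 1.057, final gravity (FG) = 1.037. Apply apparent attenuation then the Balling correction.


AA = (OG−FG)/(OG−1)·100;  RA = AA·0.8192
AA = (1.057 − 1.037)/(1.057 − 1)·100 = 35.0877
RA = 35.0877·0.8192

28.7439 %


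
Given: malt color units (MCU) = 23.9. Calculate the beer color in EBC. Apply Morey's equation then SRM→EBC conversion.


SRM = 1.4922·MCU^0.6859;  EBC = SRM·1.97
SRM = 1.4922·23.9^0.6859 = 13.1604
EBC = 13.1604·1.97

25.9261 EBC


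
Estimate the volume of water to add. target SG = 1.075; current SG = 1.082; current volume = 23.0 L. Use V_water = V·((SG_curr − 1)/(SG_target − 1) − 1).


V_water = 23.0·((1.082 − 1)/(1.075 − 1) − 1)

2.1467 L


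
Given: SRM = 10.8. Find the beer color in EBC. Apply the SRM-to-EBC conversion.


EBC = SRM · 1.97
EBC = 10.8 · 1.97

21.2760 EBC


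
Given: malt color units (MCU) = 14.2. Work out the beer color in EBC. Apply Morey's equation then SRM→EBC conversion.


SRM = 1.4922·MCU^0.6859;  EBC = SRM·1.97
SRM = 1.4922·14.2^0.6859 = 9.2083
EBC = 9.2083·1.97

18.1404 EBC


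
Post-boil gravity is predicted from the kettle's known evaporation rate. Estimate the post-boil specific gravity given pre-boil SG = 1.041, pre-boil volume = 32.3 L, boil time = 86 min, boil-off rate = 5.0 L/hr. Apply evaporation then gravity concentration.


V_post = V_pre − rate·(t/60);  SG_post = 1 + (SG_pre−1)·V_pre/V_post
V_post = 32.3 − 5.0·(86/60) = 25.1333
SG_post = 1 + (1.041 − 1)·32.3/25.1333

1.0527


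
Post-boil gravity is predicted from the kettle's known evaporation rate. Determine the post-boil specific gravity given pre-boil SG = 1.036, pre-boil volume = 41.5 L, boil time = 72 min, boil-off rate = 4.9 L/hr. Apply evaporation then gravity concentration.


V_post = V_pre − rate·(t/60);  SG_post = 1 + (SG_pre−1)·V_pre/V_post
V_post = 41.5 − 4.9·(72/60) = 35.6200
SG_post = 1 + (1.036 − 1)·41.5/35.6200

1.0419


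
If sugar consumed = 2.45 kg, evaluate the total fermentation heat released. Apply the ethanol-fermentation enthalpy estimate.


Q = m_sugar · 590 kJ/kg
Q = 2.45 · 590

1445.5000 kJ


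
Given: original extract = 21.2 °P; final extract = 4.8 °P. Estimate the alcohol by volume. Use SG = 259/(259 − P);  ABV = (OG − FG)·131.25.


OG = 259/(259 − 21.2) = 1.0892
FG = 259/(259 − 4.8) = 1.0189
ABV = (1.0892 − 1.0189)·131.25

9.2226 % ABV


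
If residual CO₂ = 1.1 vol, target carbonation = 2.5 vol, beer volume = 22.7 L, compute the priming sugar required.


sugar = (target − residual)·4.0·V
sugar = (2.5 − 1.1)·4.0·22.7

127.1200 g


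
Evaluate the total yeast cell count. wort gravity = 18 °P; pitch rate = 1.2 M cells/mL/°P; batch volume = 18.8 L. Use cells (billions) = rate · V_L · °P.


cells = 1.2 · 18.8 · 18

406.0800 billion cells


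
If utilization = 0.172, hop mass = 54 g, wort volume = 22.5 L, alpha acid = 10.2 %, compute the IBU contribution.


IBU = (α/100)·mass·U·1000 / V
IBU = (10.2/100)·54·0.172·1000 / 22.5

42.1056 IBU


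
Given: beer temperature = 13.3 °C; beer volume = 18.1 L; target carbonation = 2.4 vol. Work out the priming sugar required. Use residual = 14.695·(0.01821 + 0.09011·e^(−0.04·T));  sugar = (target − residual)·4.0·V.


residual = 14.695·(0.01821 + 0.09011·e^(−0.04·13.3)) = 1.0454
sugar = (2.4 − 1.0454)·4.0·18.1

98.0694 g


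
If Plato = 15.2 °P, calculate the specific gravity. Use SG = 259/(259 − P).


SG = 259/(259 − 15.2)

1.0623


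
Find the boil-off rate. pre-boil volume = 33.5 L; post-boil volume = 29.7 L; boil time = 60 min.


rate = (V_pre − V_post) / (t_min/60)
rate = (33.5 − 29.7) / (60/60)

3.8000 L/hr


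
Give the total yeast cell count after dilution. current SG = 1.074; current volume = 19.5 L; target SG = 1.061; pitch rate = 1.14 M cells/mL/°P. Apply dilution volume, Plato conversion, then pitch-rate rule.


V_w = V·((SG_c−1)/(SG_t−1)−1);  °P = 259 − 259/SG_t;  cells = rate·(V+V_w)·°P
V_w = 19.5·((1.074−1)/(1.061−1)−1) = 4.1557
V_final = 19.5 + 4.1557 = 23.6557
°P = 259 − 259/1.061 = 14.8907
cells = 1.14·23.6557·14.8907

401.5647 billion cells


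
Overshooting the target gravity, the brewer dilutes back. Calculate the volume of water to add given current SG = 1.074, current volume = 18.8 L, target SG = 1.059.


V_water = V·((SG_curr − 1)/(SG_target − 1) − 1)
V_water = 18.8·((1.074 − 1)/(1.059 − 1) − 1)

4.7797 L


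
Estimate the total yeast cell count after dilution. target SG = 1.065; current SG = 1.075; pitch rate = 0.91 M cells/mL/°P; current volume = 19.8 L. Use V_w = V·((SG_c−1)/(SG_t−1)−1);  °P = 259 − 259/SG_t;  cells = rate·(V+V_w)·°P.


V_w = 19.8·((1.075−1)/(1.065−1)−1) = 3.0462
V_final = 19.8 + 3.0462 = 22.8462
°P = 259 − 259/1.065 = 15.8075
cells = 0.91·22.8462·15.8075

328.6382 billion cells


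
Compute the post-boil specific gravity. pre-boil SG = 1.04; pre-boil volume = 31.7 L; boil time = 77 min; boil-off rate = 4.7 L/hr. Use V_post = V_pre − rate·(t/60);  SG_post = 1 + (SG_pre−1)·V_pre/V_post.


V_post = 31.7 − 4.7·(77/60) = 25.6683
SG_post = 1 + (1.04 − 1)·31.7/25.6683

1.0494


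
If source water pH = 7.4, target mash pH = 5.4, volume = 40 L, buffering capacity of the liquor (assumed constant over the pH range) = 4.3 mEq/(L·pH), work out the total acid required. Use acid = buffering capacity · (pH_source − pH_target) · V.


acid = 4.3 · (7.4 − 5.4) · 40

344.0000 mEq


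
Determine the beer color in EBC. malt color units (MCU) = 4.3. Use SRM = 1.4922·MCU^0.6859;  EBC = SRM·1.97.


SRM = 1.4922·4.3^0.6859 = 4.0581
EBC = 4.0581·1.97

7.9945 EBC


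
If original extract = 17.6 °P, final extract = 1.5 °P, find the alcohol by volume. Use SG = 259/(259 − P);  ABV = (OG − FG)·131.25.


OG = 259/(259 − 17.6) = 1.0729
FG = 259/(259 − 1.5) = 1.0058
ABV = (1.0729 − 1.0058)·131.25

8.8046 % ABV


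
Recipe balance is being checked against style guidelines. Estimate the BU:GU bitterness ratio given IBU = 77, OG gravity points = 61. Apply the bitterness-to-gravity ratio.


BU:GU = IBU / OG_points
BU:GU = 77 / 61

1.2623


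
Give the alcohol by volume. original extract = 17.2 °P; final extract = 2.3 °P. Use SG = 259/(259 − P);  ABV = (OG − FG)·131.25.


OG = 259/(259 − 17.2) = 1.0711
FG = 259/(259 − 2.3) = 1.0090
ABV = (1.0711 − 1.0090)·131.25

8.1602 % ABV


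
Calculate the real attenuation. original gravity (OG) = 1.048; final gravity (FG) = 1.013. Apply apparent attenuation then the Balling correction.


AA = (OG−FG)/(OG−1)·100;  RA = AA·0.8192
AA = (1.048 − 1.013)/(1.048 − 1)·100 = 72.9167
RA = 72.9167·0.8192

59.7333 %


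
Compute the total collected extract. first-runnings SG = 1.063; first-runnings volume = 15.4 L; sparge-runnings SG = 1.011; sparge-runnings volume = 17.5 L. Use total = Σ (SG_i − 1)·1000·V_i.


first = (1.063 − 1)·1000·15.4 = 970.2000
sparge = (1.011 − 1)·1000·17.5 = 192.5000
total = 970.2000 + 192.5000

1162.7000 gravity·L


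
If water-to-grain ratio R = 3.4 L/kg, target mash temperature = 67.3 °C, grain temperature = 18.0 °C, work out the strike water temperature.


T_strike = (0.41/R)·(T_mash − T_grain) + T_mash
T_strike = (0.41/3.4)·(67.3 − 18.0) + 67.3

73.2450 °C


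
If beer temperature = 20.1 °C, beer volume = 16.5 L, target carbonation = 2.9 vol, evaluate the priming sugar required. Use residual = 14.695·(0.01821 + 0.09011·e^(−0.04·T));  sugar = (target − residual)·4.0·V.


residual = 14.695·(0.01821 + 0.09011·e^(−0.04·20.1)) = 0.8602
sugar = (2.9 − 0.8602)·4.0·16.5

134.6263 g


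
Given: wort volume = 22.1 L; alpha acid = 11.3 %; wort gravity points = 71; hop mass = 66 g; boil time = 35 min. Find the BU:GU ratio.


U = 1.65·0.000125^(GP/1000)·(1−e^(−0.04t))/4.15;  IBU = (α/100)·m·U·1000/V;  BU:GU = IBU/GP
U = 1.65·0.000125^(71/1000)·(1−e^(−0.04·35))/4.15 = 0.1583
IBU = (11.3/100)·66·0.1583·1000/22.1 = 53.4040
BU:GU = 53.4040/71

0.7522


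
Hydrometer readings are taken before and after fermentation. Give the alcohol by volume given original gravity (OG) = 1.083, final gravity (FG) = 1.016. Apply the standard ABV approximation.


ABV = (OG − FG) · 131.25
ABV = (1.083 − 1.016) · 131.25

8.7937 % ABV


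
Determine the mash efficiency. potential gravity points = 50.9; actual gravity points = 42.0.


efficiency = actual / potential × 100
efficiency = 42.0 / 50.9 × 100

82.5147 %


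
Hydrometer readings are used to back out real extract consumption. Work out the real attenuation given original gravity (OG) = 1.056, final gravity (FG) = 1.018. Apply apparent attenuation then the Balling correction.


AA = (OG−FG)/(OG−1)·100;  RA = AA·0.8192
AA = (1.056 − 1.018)/(1.056 − 1)·100 = 67.8571
RA = 67.8571·0.8192

55.5886 %


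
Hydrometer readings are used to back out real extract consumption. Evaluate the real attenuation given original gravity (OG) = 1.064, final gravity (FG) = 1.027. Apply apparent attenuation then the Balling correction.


AA = (OG−FG)/(OG−1)·100;  RA = AA·0.8192
AA = (1.064 − 1.027)/(1.064 − 1)·100 = 57.8125
RA = 57.8125·0.8192

47.3600 %


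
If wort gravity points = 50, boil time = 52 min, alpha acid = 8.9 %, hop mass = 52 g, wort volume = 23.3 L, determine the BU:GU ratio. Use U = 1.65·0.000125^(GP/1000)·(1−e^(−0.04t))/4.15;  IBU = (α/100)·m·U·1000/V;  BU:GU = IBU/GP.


U = 1.65·0.000125^(50/1000)·(1−e^(−0.04·52))/4.15 = 0.2220
IBU = (8.9/100)·52·0.2220·1000/23.3 = 44.0922
BU:GU = 44.0922/50

0.8818


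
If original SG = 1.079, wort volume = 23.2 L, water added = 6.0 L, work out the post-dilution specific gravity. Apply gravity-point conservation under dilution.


SG_new = 1 + (SG_old − 1)·V_old/(V_old + V_water)
pts = (1.079 − 1)·1000·23.2/(23.2 + 6.0) = 62.7671
SG_new = 1 + 62.7671/1000

1.0628


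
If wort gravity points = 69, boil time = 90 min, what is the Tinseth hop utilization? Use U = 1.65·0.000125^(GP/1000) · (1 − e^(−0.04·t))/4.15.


bigness = 1.65·0.000125^(69/1000) = 0.8875
boil_factor = (1 − e^(−0.04·90))/4.15 = 0.2344
U = 0.8875 · 0.2344

0.2080


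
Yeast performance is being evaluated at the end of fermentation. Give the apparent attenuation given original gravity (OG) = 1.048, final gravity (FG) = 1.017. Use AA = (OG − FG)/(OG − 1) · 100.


AA = (1.048 − 1.017)/(1.048 − 1) · 100

64.5833 %


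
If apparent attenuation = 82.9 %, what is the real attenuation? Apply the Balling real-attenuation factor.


RA = AA · 0.8192
RA = 82.9 · 0.8192

67.9117 %


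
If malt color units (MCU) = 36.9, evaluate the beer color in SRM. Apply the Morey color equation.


SRM = 1.4922 · MCU^0.6859
SRM = 1.4922 · 36.9^0.6859

17.7276 SRM


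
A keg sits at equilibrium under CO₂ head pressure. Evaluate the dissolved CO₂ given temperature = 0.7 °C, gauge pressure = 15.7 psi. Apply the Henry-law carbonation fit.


vols = (P + 14.695)·(0.01821 + 0.09011·e^(−0.04·T))
vols = (15.7 + 14.695)·(0.01821 + 0.09011·e^(−0.04·0.7))

3.2168 volumes


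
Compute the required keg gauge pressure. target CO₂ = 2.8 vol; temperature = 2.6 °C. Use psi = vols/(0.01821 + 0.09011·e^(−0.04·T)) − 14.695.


psi = 2.8/(0.01821 + 0.09011·e^(−0.04·2.6)) − 14.695

13.4685 psi


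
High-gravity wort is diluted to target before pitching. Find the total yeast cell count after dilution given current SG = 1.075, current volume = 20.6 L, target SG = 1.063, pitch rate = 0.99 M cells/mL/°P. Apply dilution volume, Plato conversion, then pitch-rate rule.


V_w = V·((SG_c−1)/(SG_t−1)−1);  °P = 259 − 259/SG_t;  cells = rate·(V+V_w)·°P
V_w = 20.6·((1.075−1)/(1.063−1)−1) = 3.9238
V_final = 20.6 + 3.9238 = 24.5238
°P = 259 − 259/1.063 = 15.3500
cells = 0.99·24.5238·15.3500

372.6749 billion cells


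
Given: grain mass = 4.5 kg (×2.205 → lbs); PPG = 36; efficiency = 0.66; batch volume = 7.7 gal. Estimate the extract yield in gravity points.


points = lbs × PPG × eff / vol
lbs = 4.5 × 2.205 = 9.9225
points = 9.9225 × 36 × 0.66 / 7.7

30.6180 points


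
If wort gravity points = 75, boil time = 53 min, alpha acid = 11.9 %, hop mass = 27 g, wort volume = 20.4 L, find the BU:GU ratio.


U = 1.65·0.000125^(GP/1000)·(1−e^(−0.04t))/4.15;  IBU = (α/100)·m·U·1000/V;  BU:GU = IBU/GP
U = 1.65·0.000125^(75/1000)·(1−e^(−0.04·53))/4.15 = 0.1783
IBU = (11.9/100)·27·0.1783·1000/20.4 = 28.0835
BU:GU = 28.0835/75

0.3744


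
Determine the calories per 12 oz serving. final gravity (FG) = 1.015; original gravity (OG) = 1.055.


ABW = (OG−FG)·131.25·0.79/FG;  °P = 259 − 259/SG (for OG→OE and FG→AE);  RE = 0.1808·OE + 0.8192·AE;  Cal = (6.9·ABW + 4·(RE−0.1))·FG·3.55
ABW = (1.055 − 1.015)·131.25·0.79/1.015 = 4.0862
OE = 259 − 259/1.055 = 13.5024 °P
AE = 259 − 259/1.015 = 3.8276 °P
RE = 0.1808·13.5024 + 0.8192·3.8276 = 5.5768 °P
Cal = (6.9·4.0862 + 4·(5.5768−0.1))·1.015·3.55

180.5299 kcal


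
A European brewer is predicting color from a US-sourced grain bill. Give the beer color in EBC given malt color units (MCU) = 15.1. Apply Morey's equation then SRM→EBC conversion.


SRM = 1.4922·MCU^0.6859;  EBC = SRM·1.97
SRM = 1.4922·15.1^0.6859 = 9.6048
EBC = 9.6048·1.97

18.9214 EBC


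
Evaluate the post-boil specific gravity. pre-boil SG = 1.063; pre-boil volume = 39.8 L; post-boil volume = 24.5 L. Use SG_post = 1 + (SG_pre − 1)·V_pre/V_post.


pts_pre = (1.063 − 1)·1000 = 63.0000
pts_post = 63.0000·39.8/24.5 = 102.3429
SG_post = 1 + 102.3429/1000

1.1023


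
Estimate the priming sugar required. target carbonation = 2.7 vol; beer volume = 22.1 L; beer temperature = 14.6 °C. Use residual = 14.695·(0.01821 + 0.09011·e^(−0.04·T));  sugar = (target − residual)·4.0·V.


residual = 14.695·(0.01821 + 0.09011·e^(−0.04·14.6)) = 1.0060
sugar = (2.7 − 1.0060)·4.0·22.1

149.7465 g


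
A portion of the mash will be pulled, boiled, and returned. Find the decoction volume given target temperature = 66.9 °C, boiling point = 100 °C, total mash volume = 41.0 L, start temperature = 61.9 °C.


V_dec = V_total·(T_target − T_start)/(T_boil − T_start)
V_dec = 41.0·(66.9 − 61.9)/(100 − 61.9)

5.3806 L


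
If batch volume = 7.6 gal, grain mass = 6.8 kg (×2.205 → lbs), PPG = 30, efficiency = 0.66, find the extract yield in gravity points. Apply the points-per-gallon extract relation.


points = lbs × PPG × eff / vol
lbs = 6.8 × 2.205 = 14.9940
points = 14.9940 × 30 × 0.66 / 7.6

39.0633 points


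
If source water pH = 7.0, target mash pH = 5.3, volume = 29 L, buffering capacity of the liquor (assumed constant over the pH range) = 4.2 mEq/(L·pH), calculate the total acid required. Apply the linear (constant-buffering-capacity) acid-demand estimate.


acid = buffering capacity · (pH_source − pH_target) · V
acid = 4.2 · (7.0 − 5.3) · 29

207.0600 mEq


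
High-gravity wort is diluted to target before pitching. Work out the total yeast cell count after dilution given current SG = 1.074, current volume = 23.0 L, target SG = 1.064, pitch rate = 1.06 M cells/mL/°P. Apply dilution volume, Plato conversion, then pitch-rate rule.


V_w = V·((SG_c−1)/(SG_t−1)−1);  °P = 259 − 259/SG_t;  cells = rate·(V+V_w)·°P
V_w = 23.0·((1.074−1)/(1.064−1)−1) = 3.5938
V_final = 23.0 + 3.5938 = 26.5938
°P = 259 − 259/1.064 = 15.5789
cells = 1.06·26.5938·15.5789

439.1608 billion cells


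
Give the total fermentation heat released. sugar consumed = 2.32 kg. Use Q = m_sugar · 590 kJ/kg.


Q = 2.32 · 590

1368.8000 kJ


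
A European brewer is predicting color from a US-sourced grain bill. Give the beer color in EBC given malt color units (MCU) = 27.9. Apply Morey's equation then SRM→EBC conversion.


SRM = 1.4922·MCU^0.6859;  EBC = SRM·1.97
SRM = 1.4922·27.9^0.6859 = 14.6341
EBC = 14.6341·1.97

28.8292 EBC


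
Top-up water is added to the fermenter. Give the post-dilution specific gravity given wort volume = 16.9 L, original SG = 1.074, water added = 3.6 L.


SG_new = 1 + (SG_old − 1)·V_old/(V_old + V_water)
pts = (1.074 − 1)·1000·16.9/(16.9 + 3.6) = 61.0049
SG_new = 1 + 61.0049/1000

1.0610


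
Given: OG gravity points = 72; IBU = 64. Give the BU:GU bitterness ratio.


BU:GU = IBU / OG_points
BU:GU = 64 / 72

0.8889


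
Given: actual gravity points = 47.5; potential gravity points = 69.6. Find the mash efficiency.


efficiency = actual / potential × 100
efficiency = 47.5 / 69.6 × 100

68.2471 %


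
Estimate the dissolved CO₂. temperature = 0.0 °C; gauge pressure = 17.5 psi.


vols = (P + 14.695)·(0.01821 + 0.09011·e^(−0.04·T))
vols = (17.5 + 14.695)·(0.01821 + 0.09011·e^(−0.04·0.0))

3.4874 volumes


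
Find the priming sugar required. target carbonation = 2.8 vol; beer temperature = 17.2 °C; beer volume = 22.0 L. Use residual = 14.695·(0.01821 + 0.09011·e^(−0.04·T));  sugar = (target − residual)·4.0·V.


residual = 14.695·(0.01821 + 0.09011·e^(−0.04·17.2)) = 0.9331
sugar = (2.8 − 0.9331)·4.0·22.0

164.2876 g


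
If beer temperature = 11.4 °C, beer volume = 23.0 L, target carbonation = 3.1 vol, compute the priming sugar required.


residual = 14.695·(0.01821 + 0.09011·e^(−0.04·T));  sugar = (target − residual)·4.0·V
residual = 14.695·(0.01821 + 0.09011·e^(−0.04·11.4)) = 1.1069
sugar = (3.1 − 1.1069)·4.0·23.0

183.3679 g


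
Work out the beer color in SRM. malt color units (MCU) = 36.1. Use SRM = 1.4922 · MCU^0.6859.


SRM = 1.4922 · 36.1^0.6859

17.4631 SRM


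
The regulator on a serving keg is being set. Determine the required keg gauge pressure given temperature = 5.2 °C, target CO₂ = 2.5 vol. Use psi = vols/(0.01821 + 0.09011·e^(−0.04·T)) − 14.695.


psi = 2.5/(0.01821 + 0.09011·e^(−0.04·5.2)) − 14.695

12.6579 psi


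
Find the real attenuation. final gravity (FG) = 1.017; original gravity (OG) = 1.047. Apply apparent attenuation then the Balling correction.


AA = (OG−FG)/(OG−1)·100;  RA = AA·0.8192
AA = (1.047 − 1.017)/(1.047 − 1)·100 = 63.8298
RA = 63.8298·0.8192

52.2894 %


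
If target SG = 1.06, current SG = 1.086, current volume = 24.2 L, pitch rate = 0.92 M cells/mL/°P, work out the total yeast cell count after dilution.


V_w = V·((SG_c−1)/(SG_t−1)−1);  °P = 259 − 259/SG_t;  cells = rate·(V+V_w)·°P
V_w = 24.2·((1.086−1)/(1.06−1)−1) = 10.4867
V_final = 24.2 + 10.4867 = 34.6867
°P = 259 − 259/1.06 = 14.6604
cells = 0.92·34.6867·14.6604

467.8381 billion cells


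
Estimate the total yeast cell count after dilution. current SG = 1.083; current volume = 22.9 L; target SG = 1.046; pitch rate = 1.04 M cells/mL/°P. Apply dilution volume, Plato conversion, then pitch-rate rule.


V_w = V·((SG_c−1)/(SG_t−1)−1);  °P = 259 − 259/SG_t;  cells = rate·(V+V_w)·°P
V_w = 22.9·((1.083−1)/(1.046−1)−1) = 18.4196
V_final = 22.9 + 18.4196 = 41.3196
°P = 259 − 259/1.046 = 11.3901
cells = 1.04·41.3196·11.3901

489.4575 billion cells


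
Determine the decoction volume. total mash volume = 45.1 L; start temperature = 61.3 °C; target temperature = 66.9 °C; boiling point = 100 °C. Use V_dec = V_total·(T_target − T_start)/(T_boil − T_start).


V_dec = 45.1·(66.9 − 61.3)/(100 − 61.3)

6.5261 L


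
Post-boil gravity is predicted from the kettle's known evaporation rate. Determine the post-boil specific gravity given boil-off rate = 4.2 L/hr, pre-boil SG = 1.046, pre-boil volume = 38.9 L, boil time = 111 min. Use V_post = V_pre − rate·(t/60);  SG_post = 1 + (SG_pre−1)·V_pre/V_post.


V_post = 38.9 − 4.2·(111/60) = 31.1300
SG_post = 1 + (1.046 − 1)·38.9/31.1300

1.0575


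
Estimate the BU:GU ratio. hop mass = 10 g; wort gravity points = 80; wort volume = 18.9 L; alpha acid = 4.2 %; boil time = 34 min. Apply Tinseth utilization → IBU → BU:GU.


U = 1.65·0.000125^(GP/1000)·(1−e^(−0.04t))/4.15;  IBU = (α/100)·m·U·1000/V;  BU:GU = IBU/GP
U = 1.65·0.000125^(80/1000)·(1−e^(−0.04·34))/4.15 = 0.1440
IBU = (4.2/100)·10·0.1440·1000/18.9 = 3.2001
BU:GU = 3.2001/80

0.0400


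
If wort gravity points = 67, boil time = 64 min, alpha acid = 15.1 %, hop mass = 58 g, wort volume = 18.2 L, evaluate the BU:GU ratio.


U = 1.65·0.000125^(GP/1000)·(1−e^(−0.04t))/4.15;  IBU = (α/100)·m·U·1000/V;  BU:GU = IBU/GP
U = 1.65·0.000125^(67/1000)·(1−e^(−0.04·64))/4.15 = 0.2009
IBU = (15.1/100)·58·0.2009·1000/18.2 = 96.6764
BU:GU = 96.6764/67

1.4429


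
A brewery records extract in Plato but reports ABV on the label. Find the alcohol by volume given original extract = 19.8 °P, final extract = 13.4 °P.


SG = 259/(259 − P);  ABV = (OG − FG)·131.25
OG = 259/(259 − 19.8) = 1.0828
FG = 259/(259 − 13.4) = 1.0546
ABV = (1.0828 − 1.0546)·131.25

3.7033 % ABV


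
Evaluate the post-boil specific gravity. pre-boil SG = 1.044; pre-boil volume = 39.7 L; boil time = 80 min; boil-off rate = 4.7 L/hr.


V_post = V_pre − rate·(t/60);  SG_post = 1 + (SG_pre−1)·V_pre/V_post
V_post = 39.7 − 4.7·(80/60) = 33.4333
SG_post = 1 + (1.044 − 1)·39.7/33.4333

1.0522


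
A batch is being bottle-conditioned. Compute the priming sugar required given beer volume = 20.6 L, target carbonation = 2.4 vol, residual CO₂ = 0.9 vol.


sugar = (target − residual)·4.0·V
sugar = (2.4 − 0.9)·4.0·20.6

123.6000 g


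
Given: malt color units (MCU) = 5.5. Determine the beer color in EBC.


SRM = 1.4922·MCU^0.6859;  EBC = SRM·1.97
SRM = 1.4922·5.5^0.6859 = 4.8044
EBC = 4.8044·1.97

9.4647 EBC


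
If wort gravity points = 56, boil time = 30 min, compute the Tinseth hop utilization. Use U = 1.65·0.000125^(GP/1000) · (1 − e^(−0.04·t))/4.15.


bigness = 1.65·0.000125^(56/1000) = 0.9975
boil_factor = (1 − e^(−0.04·30))/4.15 = 0.1684
U = 0.9975 · 0.1684

0.1680


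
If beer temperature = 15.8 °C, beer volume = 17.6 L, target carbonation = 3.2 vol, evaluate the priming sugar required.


residual = 14.695·(0.01821 + 0.09011·e^(−0.04·T));  sugar = (target − residual)·4.0·V
residual = 14.695·(0.01821 + 0.09011·e^(−0.04·15.8)) = 0.9714
sugar = (3.2 − 0.9714)·4.0·17.6

156.8915 g


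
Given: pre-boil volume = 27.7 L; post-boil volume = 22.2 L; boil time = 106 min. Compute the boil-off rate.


rate = (V_pre − V_post) / (t_min/60)
rate = (27.7 − 22.2) / (106/60)

3.1132 L/hr


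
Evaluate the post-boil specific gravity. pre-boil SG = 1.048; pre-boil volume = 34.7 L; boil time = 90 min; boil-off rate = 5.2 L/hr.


V_post = V_pre − rate·(t/60);  SG_post = 1 + (SG_pre−1)·V_pre/V_post
V_post = 34.7 − 5.2·(90/60) = 26.9000
SG_post = 1 + (1.048 − 1)·34.7/26.9000

1.0619


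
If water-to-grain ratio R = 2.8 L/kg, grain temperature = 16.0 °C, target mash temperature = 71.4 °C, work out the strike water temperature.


T_strike = (0.41/R)·(T_mash − T_grain) + T_mash
T_strike = (0.41/2.8)·(71.4 − 16.0) + 71.4

79.5121 °C


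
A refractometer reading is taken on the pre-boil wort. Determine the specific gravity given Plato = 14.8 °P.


SG = 259/(259 − P)
SG = 259/(259 − 14.8)

1.0606


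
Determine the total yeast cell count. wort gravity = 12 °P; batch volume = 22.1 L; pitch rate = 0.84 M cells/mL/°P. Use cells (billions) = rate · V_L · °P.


cells = 0.84 · 22.1 · 12

222.7680 billion cells


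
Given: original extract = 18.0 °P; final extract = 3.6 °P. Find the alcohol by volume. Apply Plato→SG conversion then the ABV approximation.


SG = 259/(259 − P);  ABV = (OG − FG)·131.25
OG = 259/(259 − 18.0) = 1.0747
FG = 259/(259 − 3.6) = 1.0141
ABV = (1.0747 − 1.0141)·131.25

7.9529 % ABV


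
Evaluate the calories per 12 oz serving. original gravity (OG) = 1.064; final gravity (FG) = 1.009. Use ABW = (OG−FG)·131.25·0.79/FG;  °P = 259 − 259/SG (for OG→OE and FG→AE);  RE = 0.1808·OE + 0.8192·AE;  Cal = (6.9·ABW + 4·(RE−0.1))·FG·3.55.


ABW = (1.064 − 1.009)·131.25·0.79/1.009 = 5.6519
OE = 259 − 259/1.064 = 15.5789 °P
AE = 259 − 259/1.009 = 2.3102 °P
RE = 0.1808·15.5789 + 0.8192·2.3102 = 4.7092 °P
Cal = (6.9·5.6519 + 4·(4.7092−0.1))·1.009·3.55

205.7300 kcal


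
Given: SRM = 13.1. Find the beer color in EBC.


EBC = SRM · 1.97
EBC = 13.1 · 1.97

25.8070 EBC


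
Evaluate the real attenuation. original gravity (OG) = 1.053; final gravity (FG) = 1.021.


AA = (OG−FG)/(OG−1)·100;  RA = AA·0.8192
AA = (1.053 − 1.021)/(1.053 − 1)·100 = 60.3774
RA = 60.3774·0.8192

49.4611 %


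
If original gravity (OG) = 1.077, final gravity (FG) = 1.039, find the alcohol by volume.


ABV = (OG − FG) · 131.25
ABV = (1.077 − 1.039) · 131.25

4.9875 % ABV


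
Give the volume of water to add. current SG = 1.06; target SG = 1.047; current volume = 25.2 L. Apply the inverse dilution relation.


V_water = V·((SG_curr − 1)/(SG_target − 1) − 1)
V_water = 25.2·((1.06 − 1)/(1.047 − 1) − 1)

6.9702 L


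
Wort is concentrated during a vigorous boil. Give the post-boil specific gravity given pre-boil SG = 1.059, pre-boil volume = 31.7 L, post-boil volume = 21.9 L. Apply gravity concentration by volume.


SG_post = 1 + (SG_pre − 1)·V_pre/V_post
pts_pre = (1.059 − 1)·1000 = 59.0000
pts_post = 59.0000·31.7/21.9 = 85.4018
SG_post = 1 + 85.4018/1000

1.0854


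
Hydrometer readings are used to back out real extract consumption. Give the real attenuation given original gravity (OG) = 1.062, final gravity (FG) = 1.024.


AA = (OG−FG)/(OG−1)·100;  RA = AA·0.8192
AA = (1.062 − 1.024)/(1.062 − 1)·100 = 61.2903
RA = 61.2903·0.8192

50.2090 %


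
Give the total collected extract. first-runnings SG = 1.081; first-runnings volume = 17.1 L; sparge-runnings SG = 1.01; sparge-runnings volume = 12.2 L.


total = Σ (SG_i − 1)·1000·V_i
first = (1.081 − 1)·1000·17.1 = 1385.1000
sparge = (1.01 − 1)·1000·12.2 = 122.0000
total = 1385.1000 + 122.0000

1507.1000 gravity·L


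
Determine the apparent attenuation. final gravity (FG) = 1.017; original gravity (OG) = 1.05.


AA = (OG − FG)/(OG − 1) · 100
AA = (1.05 − 1.017)/(1.05 − 1) · 100

66.0000 %


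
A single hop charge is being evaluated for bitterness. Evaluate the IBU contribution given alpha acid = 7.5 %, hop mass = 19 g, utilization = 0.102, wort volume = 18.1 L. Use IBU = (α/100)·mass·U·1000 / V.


IBU = (7.5/100)·19·0.102·1000 / 18.1

8.0304 IBU
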